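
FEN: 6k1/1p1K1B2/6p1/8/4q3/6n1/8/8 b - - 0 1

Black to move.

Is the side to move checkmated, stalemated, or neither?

neither

Black to move; black king on g8.
In check: yes, from the white bishop on f7.
Legal moves for Black: Kh8, Kf8, Kh7, Kg7, Kxf7.
Black is in check but has 5 legal moves → neither.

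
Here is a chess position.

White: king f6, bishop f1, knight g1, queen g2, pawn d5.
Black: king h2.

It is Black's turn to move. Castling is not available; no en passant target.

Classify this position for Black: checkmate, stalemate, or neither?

checkmate

Black to move; black king on h2.
In check: yes, from the white queen on g2.
King squares — g1: attacked by Qg2; h1: attacked by Qg2; g2: attacked by Bf1; g3: attacked by Qg2; h3: attacked by Ng1.
Legal moves for Black: none.
In check with no legal moves → checkmate.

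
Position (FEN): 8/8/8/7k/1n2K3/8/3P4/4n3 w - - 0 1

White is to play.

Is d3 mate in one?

After d3: black king on h5; in check: no.
Black is not in check, so this cannot be checkmate.

no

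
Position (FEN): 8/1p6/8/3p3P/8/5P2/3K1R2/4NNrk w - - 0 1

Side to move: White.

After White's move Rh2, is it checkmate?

yes

After Rh2: black king on h1; in check: yes, from the white rook on h2.
King squares — g1: own rook; g2: attacked by Ne1; h2: attacked by Nf1.
Black has no legal moves → checkmate.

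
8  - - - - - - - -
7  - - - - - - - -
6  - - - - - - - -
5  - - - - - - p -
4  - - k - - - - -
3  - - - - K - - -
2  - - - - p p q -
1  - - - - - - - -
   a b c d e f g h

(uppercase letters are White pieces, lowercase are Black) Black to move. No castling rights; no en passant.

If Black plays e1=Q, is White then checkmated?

After e1=Q: white king on e3; in check: yes, from the black queen on e1.
King squares — d2: attacked by Qe1; e2: attacked by Qe1; f2: attacked by Qe1; d3: attacked by Kc4; f3: attacked by Qg2; d4: attacked by Kc4; e4: attacked by Qe1; f4: attacked by Pg5.
White has no legal moves → checkmate.

yes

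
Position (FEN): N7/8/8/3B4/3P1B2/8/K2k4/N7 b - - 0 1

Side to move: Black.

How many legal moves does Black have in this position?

5

Black to move; king on d2.
In check: yes, from the white bishop on f4.
Legal moves: Kd3, Kc3, Ke2, Ke1, Kd1.
Count: 5.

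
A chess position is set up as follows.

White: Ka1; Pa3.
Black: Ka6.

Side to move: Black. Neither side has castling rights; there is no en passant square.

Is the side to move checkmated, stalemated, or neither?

neither

Black to move; black king on a6.
In check: no.
Legal moves for Black: Kb7, Ka7, Kb6, Kb5, Ka5.
Black has 5 legal moves and is not in check → neither.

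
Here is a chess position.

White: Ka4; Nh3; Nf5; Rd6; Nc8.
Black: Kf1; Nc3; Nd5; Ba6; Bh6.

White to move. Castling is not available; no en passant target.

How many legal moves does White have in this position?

White to move; king on a4.
In check: yes, from the black knight on c3.
Legal moves: Ka5, Kb3, Ka3.
Count: 3.

3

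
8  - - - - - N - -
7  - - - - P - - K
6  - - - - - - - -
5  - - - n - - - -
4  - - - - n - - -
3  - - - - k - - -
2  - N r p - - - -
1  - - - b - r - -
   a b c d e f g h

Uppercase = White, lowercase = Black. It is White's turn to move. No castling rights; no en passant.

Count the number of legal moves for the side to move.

White to move; king on h7.
In check: no.
Legal moves: Nd7, Ng6, Ne6, Kh8, Kg8, Kg7, Kh6, Kg6, Nc4+, Na4, Nd3, Nxd1+, e8=Q, e8=R, e8=B, e8=N.
Count: 16.

16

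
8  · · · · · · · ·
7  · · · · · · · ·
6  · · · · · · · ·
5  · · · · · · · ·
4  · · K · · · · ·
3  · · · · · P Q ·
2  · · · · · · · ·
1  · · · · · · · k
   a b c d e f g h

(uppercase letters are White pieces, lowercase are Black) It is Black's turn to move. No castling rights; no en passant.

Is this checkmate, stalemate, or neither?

Black to move; black king on h1.
In check: no.
King squares — g1: attacked by Qg3; g2: attacked by Qg3; h2: attacked by Qg3.
Legal moves for Black: none.
Not in check and no legal moves → stalemate.

stalemate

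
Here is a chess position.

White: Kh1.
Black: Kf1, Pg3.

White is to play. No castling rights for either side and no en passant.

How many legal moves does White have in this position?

White to move; king on h1.
In check: no.
Legal moves: none.
Count: 0.

0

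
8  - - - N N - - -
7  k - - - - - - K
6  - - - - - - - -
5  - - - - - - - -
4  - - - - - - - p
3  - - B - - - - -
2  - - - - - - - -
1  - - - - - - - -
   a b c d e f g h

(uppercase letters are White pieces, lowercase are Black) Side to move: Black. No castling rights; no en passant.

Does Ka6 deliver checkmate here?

no

After Ka6: white king on h7; in check: no.
White is not in check, so this cannot be checkmate.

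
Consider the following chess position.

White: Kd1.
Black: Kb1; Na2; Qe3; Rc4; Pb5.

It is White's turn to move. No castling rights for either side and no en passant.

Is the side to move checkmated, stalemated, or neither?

White to move; white king on d1.
In check: no.
King squares — c1: attacked by Kb1; e1: attacked by Qe3; c2: attacked by Kb1; d2: attacked by Qe3; e2: attacked by Qe3.
Legal moves for White: none.
Not in check and no legal moves → stalemate.

stalemate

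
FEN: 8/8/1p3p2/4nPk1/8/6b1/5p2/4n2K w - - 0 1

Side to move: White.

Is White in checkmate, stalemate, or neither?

stalemate

White to move; white king on h1.
In check: no.
King squares — g1: attacked by Pf2; g2: attacked by Ne1; h2: attacked by Bg3.
Legal moves for White: none.
Not in check and no legal moves → stalemate.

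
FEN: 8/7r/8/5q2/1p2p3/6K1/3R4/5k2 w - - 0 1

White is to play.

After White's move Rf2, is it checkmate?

no

After Rf2: black king on f1; in check: yes, from the white rook on f2.
Black has 3 legal replies: Kg1, Ke1, Qxf2+.
In check but a legal move exists → not checkmate.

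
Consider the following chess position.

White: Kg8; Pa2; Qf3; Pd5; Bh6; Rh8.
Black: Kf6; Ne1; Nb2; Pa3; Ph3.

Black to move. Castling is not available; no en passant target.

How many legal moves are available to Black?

Black to move; king on f6.
In check: yes, from the white queen on f3.
Legal moves: Ke7, Kg6, Ke5, Nxf3.
Count: 4.

4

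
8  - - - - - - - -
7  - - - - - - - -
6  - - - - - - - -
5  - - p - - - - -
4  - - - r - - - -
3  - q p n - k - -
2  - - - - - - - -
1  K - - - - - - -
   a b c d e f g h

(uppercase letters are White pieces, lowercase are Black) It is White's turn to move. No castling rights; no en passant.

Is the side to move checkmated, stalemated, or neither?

White to move; white king on a1.
In check: no.
King squares — b1: attacked by Qb3; a2: attacked by Qb3; b2: attacked by Qb3.
Legal moves for White: none.
Not in check and no legal moves → stalemate.

stalemate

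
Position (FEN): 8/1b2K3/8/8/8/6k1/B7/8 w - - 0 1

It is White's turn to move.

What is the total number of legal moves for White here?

15

White to move; king on e7.
In check: no.
Legal moves: Kf8, Ke8, Kd8, Kf7, Kd7, Kf6, Ke6, Kd6, Bg8, Bf7, Be6, Bd5, Bc4, Bb3, Bb1.
Count: 15.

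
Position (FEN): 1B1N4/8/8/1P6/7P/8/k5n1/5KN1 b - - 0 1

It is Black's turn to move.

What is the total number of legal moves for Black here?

Black to move; king on a2.
In check: no.
Legal moves: Nxh4, Nf4, Ne3+, Ne1, Kb3, Ka3, Kb2, Kb1, Ka1.
Count: 9.

9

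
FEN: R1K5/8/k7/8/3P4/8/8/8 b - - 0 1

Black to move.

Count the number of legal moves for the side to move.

2

Black to move; king on a6.
In check: yes, from the white rook on a8.
Legal moves: Kb6, Kb5.
Count: 2.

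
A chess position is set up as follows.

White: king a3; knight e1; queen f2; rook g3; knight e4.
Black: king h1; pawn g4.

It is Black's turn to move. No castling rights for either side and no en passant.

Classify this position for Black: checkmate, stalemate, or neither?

stalemate

Black to move; black king on h1.
In check: no.
King squares — g1: attacked by Qf2; g2: attacked by Ne1; h2: attacked by Qf2.
Legal moves for Black: none.
Not in check and no legal moves → stalemate.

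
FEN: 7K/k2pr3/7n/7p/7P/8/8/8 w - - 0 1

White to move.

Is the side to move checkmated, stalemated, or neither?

stalemate

White to move; white king on h8.
In check: no.
King squares — g7: attacked by Re7; h7: attacked by Re7; g8: attacked by Nh6.
Legal moves for White: none.
Not in check and no legal moves → stalemate.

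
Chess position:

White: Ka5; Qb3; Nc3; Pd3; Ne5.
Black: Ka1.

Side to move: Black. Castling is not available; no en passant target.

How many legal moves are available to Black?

0

Black to move; king on a1.
In check: no.
Legal moves: none.
Count: 0.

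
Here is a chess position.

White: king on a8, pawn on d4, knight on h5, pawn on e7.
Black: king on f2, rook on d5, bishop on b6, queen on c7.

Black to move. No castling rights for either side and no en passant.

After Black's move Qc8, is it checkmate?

yes

After Qc8: white king on a8; in check: yes, from the black queen on c8.
King squares — a7: attacked by Bb6; b7: attacked by Qc8; b8: attacked by Qc8.
White has no legal moves → checkmate.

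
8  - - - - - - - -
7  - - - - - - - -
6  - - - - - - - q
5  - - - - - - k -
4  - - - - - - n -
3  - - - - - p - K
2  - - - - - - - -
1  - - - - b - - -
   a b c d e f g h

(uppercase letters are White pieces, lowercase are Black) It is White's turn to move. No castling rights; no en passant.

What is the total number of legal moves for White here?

0

White to move; king on h3.
In check: yes, from the black queen on h6.
Legal moves: none.
Count: 0.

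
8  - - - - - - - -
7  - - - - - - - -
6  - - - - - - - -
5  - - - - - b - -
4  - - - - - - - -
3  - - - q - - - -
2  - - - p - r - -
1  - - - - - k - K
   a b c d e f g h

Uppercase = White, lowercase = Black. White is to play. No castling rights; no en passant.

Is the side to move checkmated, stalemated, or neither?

stalemate

White to move; white king on h1.
In check: no.
King squares — g1: attacked by Kf1; g2: attacked by Kf1; h2: attacked by Rf2.
Legal moves for White: none.
Not in check and no legal moves → stalemate.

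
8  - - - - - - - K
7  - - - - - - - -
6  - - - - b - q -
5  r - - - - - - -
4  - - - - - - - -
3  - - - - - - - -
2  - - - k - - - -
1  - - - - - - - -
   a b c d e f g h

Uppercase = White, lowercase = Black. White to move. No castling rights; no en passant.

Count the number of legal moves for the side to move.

0

White to move; king on h8.
In check: no.
Legal moves: none.
Count: 0.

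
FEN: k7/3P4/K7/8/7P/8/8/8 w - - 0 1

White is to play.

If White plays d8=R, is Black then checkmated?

yes

After d8=R: black king on a8; in check: yes, from the white rook on d8.
King squares — a7: attacked by Ka6; b7: attacked by Ka6; b8: attacked by Rd8.
Black has no legal moves → checkmate.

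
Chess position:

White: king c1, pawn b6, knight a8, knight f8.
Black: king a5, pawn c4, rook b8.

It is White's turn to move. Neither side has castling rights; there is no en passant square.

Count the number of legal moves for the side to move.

White to move; king on c1.
In check: no.
Legal moves: Nh7, Nd7, Ng6, Ne6, Nc7, Kd2, Kc2, Kb2, Kd1, Kb1, b7.
Count: 11.

11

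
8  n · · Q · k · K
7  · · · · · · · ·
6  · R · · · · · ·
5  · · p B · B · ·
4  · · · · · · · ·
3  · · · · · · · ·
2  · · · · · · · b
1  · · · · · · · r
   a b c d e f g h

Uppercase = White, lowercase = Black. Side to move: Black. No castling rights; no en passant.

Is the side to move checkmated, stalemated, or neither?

checkmate

Black to move; black king on f8.
In check: yes, from the white queen on d8.
King squares — e7: attacked by Qd8; f7: attacked by Bd5; g7: attacked by Kh8; e8: attacked by Qd8; g8: attacked by Bd5.
Legal moves for Black: none.
In check with no legal moves → checkmate.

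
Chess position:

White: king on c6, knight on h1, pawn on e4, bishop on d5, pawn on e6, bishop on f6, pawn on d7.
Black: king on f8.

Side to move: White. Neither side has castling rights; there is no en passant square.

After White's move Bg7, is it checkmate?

no

After Bg7: black king on f8; in check: yes, from the white bishop on g7.
Black has 3 legal replies: Kg8, Kxg7, Ke7.
In check but a legal move exists → not checkmate.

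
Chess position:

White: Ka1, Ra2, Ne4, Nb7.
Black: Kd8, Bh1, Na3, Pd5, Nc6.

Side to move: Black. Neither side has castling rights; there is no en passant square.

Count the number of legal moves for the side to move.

Black to move; king on d8.
In check: yes, from the white knight on b7.
Legal moves: Ke8, Kc8, Ke7, Kd7, Kc7.
Count: 5.

5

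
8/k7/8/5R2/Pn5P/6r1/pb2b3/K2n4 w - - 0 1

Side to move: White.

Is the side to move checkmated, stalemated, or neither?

checkmate

White to move; white king on a1.
In check: yes, from the black bishop on b2.
King squares — b1: attacked by Pa2; a2: attacked by Nb4; b2: attacked by Nd1.
Legal moves for White: none.
In check with no legal moves → checkmate.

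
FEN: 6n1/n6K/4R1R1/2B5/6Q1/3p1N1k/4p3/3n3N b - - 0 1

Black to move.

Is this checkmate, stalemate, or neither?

Black to move; black king on h3.
In check: yes, from the white queen on g4.
King squares — g2: attacked by Qg4; h2: attacked by Nf3; g3: attacked by Nh1; g4: attacked by Rg6; h4: attacked by Nf3.
Legal moves for Black: none.
In check with no legal moves → checkmate.

checkmate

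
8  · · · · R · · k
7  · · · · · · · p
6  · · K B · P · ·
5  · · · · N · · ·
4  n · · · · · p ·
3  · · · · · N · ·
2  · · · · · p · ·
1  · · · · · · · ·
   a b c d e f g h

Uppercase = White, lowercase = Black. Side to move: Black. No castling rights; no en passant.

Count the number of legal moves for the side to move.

0

Black to move; king on h8.
In check: yes, from the white rook on e8.
Legal moves: none.
Count: 0.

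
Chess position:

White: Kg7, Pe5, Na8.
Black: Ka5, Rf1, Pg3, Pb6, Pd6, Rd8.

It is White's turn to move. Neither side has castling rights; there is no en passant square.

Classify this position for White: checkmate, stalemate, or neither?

neither

White to move; white king on g7.
In check: no.
Legal moves for White: Nc7, Nxb6, Kh7, Kh6, Kg6, exd6, e6.
White has 7 legal moves and is not in check → neither.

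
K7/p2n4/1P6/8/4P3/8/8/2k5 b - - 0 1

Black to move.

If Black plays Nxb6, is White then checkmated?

After Nxb6: white king on a8; in check: yes, from the black knight on b6.
White has 3 legal replies: Kb8, Kb7, Kxa7.
In check but a legal move exists → not checkmate.

no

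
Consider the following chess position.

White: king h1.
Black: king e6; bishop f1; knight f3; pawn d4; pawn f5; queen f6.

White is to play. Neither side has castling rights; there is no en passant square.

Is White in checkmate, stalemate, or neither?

stalemate

White to move; white king on h1.
In check: no.
King squares — g1: attacked by Nf3; g2: attacked by Bf1; h2: attacked by Nf3.
Legal moves for White: none.
Not in check and no legal moves → stalemate.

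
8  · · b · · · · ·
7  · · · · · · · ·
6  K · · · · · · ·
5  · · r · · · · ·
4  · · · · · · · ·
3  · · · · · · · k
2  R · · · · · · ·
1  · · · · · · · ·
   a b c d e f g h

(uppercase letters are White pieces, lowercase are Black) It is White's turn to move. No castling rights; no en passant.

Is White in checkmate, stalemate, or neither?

neither

White to move; white king on a6.
In check: yes, from the black bishop on c8.
Legal moves for White: Ka7, Kb6.
White is in check but has 2 legal moves → neither.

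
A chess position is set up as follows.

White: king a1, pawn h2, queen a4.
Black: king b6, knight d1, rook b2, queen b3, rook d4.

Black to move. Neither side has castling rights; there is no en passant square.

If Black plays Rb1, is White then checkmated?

After Rb1: white king on a1; in check: yes, from the black rook on b1.
King squares — b1: attacked by Qb3; a2: attacked by Qb3; b2: attacked by Rb1.
White has no legal moves → checkmate.

yes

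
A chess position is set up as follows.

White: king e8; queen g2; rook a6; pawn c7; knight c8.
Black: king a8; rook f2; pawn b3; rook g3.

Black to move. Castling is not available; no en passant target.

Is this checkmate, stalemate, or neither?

checkmate

Black to move; black king on a8.
In check: yes, from the white queen on g2 and the white rook on a6.
King squares — a7: attacked by Ra6; b7: attacked by Qg2; b8: attacked by Pc7.
Legal moves for Black: none.
In check with no legal moves → checkmate.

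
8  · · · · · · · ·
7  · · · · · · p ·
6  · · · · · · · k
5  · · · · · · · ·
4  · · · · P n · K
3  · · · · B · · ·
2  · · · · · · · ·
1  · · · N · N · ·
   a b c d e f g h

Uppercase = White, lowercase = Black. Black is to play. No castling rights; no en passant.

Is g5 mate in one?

no

After g5: white king on h4; in check: yes, from the black pawn on g5.
White has 2 legal replies: Kg4, Kg3.
In check but a legal move exists → not checkmate.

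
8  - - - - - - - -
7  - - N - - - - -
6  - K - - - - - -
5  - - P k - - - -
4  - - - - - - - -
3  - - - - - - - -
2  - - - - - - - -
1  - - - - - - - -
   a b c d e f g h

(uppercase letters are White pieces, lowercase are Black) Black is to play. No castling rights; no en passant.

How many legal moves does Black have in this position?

Black to move; king on d5.
In check: yes, from the white knight on c7.
Legal moves: Ke5, Ke4, Kd4, Kc4.
Count: 4.

4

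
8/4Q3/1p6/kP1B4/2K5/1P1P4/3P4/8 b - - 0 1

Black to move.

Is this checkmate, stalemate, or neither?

stalemate

Black to move; black king on a5.
In check: no.
King squares — a4: attacked by Pb3; b4: attacked by Kc4; b5: attacked by Kc4; a6: attacked by Pb5; b6: own pawn.
Legal moves for Black: none.
Not in check and no legal moves → stalemate.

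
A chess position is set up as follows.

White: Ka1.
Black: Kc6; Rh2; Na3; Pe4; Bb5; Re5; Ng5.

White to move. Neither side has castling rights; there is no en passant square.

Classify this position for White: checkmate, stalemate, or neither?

stalemate

White to move; white king on a1.
In check: no.
King squares — b1: attacked by Na3; a2: attacked by Rh2; b2: attacked by Rh2.
Legal moves for White: none.
Not in check and no legal moves → stalemate.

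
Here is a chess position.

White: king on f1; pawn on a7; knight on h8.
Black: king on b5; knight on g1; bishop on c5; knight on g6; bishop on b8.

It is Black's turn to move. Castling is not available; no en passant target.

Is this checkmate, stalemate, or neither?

neither

Black to move; black king on b5.
In check: no.
Legal moves for Black include: Bc7, Bbxa7, Bbd6, Be5, Bf4, Bg3, Bh2, Nxh8, Nf8, Ne7, Ne5, Nh4, Nf4, Bf8, Be7, Bcxa7, Bcd6, Bb6, ... (list truncated; more exist).
Black has legal moves and is not in check → neither.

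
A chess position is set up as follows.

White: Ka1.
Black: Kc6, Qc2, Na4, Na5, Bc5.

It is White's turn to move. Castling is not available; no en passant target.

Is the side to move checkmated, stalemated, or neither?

White to move; white king on a1.
In check: no.
King squares — b1: attacked by Qc2; a2: attacked by Qc2; b2: attacked by Qc2.
Legal moves for White: none.
Not in check and no legal moves → stalemate.

stalemate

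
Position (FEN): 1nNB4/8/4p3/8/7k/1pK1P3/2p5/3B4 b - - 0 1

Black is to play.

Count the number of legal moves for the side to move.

2

Black to move; king on h4.
In check: yes, from the white bishop on d8.
Legal moves: Kh3, Kg3.
Count: 2.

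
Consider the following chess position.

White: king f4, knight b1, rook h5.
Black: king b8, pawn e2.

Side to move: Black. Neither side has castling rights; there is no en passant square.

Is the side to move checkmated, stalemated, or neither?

Black to move; black king on b8.
In check: no.
Legal moves for Black: Kc8, Ka8, Kc7, Kb7, Ka7, e1=Q, e1=R, e1=B, e1=N.
Black has 9 legal moves and is not in check → neither.

neither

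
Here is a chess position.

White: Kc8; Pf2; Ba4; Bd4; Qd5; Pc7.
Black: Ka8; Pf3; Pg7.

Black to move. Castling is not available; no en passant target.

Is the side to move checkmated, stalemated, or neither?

checkmate

Black to move; black king on a8.
In check: yes, from the white queen on d5.
King squares — a7: attacked by Bd4; b7: attacked by Qd5; b8: attacked by Pc7.
Legal moves for Black: none.
In check with no legal moves → checkmate.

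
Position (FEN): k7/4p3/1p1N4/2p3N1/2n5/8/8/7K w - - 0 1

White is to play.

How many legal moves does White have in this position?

White to move; king on h1.
In check: no.
Legal moves: Ne8, Nc8, Ndf7, Nb7, Nf5, Nb5, Nde4, Nxc4, Nh7, Ngf7, Ne6, Nge4, Nh3, Nf3, Kh2, Kg2, Kg1.
Count: 17.

17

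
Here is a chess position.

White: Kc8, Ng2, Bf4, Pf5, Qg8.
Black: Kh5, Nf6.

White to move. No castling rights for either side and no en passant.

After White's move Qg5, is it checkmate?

yes

After Qg5: black king on h5; in check: yes, from the white queen on g5.
King squares — g4: attacked by Qg5; h4: attacked by Ng2; g5: attacked by Bf4; g6: attacked by Pf5; h6: attacked by Qg5.
Black has no legal moves → checkmate.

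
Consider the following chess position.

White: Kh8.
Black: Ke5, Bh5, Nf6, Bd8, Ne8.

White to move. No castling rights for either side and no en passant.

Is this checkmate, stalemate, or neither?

White to move; white king on h8.
In check: no.
King squares — g7: attacked by Ne8; h7: attacked by Nf6; g8: attacked by Nf6.
Legal moves for White: none.
Not in check and no legal moves → stalemate.

stalemate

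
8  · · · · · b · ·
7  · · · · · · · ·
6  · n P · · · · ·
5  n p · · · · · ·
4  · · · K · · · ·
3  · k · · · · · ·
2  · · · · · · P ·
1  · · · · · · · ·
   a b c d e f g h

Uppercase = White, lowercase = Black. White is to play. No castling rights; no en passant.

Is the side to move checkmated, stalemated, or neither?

neither

White to move; white king on d4.
In check: no.
Legal moves for White: Ke5, Ke4, Ke3, Kd3, c7, g3, g4.
White has 7 legal moves and is not in check → neither.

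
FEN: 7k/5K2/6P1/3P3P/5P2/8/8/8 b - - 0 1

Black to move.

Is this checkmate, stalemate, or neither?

Black to move; black king on h8.
In check: no.
King squares — g7: attacked by Kf7; h7: attacked by Pg6; g8: attacked by Kf7.
Legal moves for Black: none.
Not in check and no legal moves → stalemate.

stalemate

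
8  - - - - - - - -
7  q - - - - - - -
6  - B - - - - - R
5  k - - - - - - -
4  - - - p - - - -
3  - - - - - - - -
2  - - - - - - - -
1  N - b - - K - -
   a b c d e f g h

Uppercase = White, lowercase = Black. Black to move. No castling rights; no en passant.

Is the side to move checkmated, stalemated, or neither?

Black to move; black king on a5.
In check: yes, from the white bishop on b6.
King squares — a4: available; b4: available; b5: available; a6: available; b6: attacked by Rh6.
Legal moves for Black: Ka6, Kb5, Kb4, Ka4, Qxb6.
Black is in check but has 5 legal moves → neither.

neither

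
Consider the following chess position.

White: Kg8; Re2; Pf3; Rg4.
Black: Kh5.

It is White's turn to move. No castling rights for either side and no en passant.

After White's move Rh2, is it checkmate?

After Rh2: black king on h5; in check: yes, from the white rook on h2.
King squares — g4: attacked by Pf3; h4: attacked by Rh2; g5: attacked by Rg4; g6: attacked by Rg4; h6: attacked by Rh2.
Black has no legal moves → checkmate.

yes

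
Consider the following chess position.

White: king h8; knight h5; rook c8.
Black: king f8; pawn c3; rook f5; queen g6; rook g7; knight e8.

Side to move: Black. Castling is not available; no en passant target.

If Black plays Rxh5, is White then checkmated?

After Rxh5: white king on h8; in check: yes, from the black rook on h5.
King squares — g7: attacked by Qg6; h7: attacked by Rh5; g8: attacked by Rg7.
White has no legal moves → checkmate.

yes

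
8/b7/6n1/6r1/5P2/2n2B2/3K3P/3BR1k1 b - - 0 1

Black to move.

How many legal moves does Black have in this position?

2

Black to move; king on g1.
In check: yes, from the white rook on e1.
Legal moves: Kxh2, Kf2.
Count: 2.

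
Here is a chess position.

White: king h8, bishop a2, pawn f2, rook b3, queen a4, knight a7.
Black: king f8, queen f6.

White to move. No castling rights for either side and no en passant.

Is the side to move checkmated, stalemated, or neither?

White to move; white king on h8.
In check: yes, from the black queen on f6.
Legal moves for White: Kh7.
White is in check but has 1 legal move → neither.

neither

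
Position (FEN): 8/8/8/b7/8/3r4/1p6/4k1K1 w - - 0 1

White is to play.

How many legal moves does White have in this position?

White to move; king on g1.
In check: no.
Legal moves: Kh2, Kg2, Kh1.
Count: 3.

3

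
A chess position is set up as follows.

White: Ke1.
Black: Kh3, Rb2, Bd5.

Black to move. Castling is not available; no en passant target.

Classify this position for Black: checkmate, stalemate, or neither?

neither

Black to move; black king on h3.
In check: no.
Legal moves for Black include: Bg8, Ba8, Bf7, Bb7, Be6, Bc6, Be4, Bc4, Bf3, Bb3, Bg2, Ba2, Bh1, Kh4, Kg4, Kg3, Kh2, Kg2, ... (list truncated; more exist).
Black has legal moves and is not in check → neither.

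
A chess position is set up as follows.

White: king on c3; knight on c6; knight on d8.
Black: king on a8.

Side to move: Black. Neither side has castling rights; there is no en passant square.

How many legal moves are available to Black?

Black to move; king on a8.
In check: no.
Legal moves: none.
Count: 0.

0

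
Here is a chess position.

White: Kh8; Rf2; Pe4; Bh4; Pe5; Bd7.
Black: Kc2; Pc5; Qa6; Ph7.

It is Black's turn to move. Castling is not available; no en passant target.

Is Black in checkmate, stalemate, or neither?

Black to move; black king on c2.
In check: yes, from the white rook on f2.
King squares — b1: available; c1: available; d1: available; b2: attacked by Rf2; d2: attacked by Rf2; b3: available; c3: available; d3: available.
Legal moves for Black: Kd3, Kc3, Kb3, Kd1, Kc1, Kb1, Qe2.
Black is in check but has 7 legal moves → neither.

neither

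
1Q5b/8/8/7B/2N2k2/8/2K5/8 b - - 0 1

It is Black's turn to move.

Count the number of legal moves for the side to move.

Black to move; king on f4.
In check: yes, from the white queen on b8.
Legal moves: Kg5, Kf5, Ke4, Be5.
Count: 4.

4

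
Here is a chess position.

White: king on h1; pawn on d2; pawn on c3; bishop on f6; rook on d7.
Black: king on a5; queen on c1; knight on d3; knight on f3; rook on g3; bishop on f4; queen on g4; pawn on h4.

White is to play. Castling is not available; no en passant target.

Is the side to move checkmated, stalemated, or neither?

White to move; white king on h1.
In check: yes, from the black queen on c1.
King squares — g1: attacked by Qc1; g2: attacked by Rg3; h2: attacked by Nf3.
Legal moves for White: none.
In check with no legal moves → checkmate.

checkmate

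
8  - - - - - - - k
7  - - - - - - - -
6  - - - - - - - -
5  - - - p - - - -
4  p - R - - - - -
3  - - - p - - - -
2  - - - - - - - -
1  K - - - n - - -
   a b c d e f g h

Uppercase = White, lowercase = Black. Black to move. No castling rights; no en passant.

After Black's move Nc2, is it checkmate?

After Nc2: white king on a1; in check: yes, from the black knight on c2.
White has 4 legal replies: Kb2, Ka2, Kb1, Rxc2.
In check but a legal move exists → not checkmate.

no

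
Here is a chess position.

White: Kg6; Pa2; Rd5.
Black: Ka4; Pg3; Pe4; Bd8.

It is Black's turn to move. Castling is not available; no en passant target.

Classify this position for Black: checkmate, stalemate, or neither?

Black to move; black king on a4.
In check: no.
Legal moves for Black: Be7, Bc7, Bf6, Bb6, Bg5, Ba5, Bh4, Kb4, Ka3, e3, g2.
Black has 11 legal moves and is not in check → neither.

neither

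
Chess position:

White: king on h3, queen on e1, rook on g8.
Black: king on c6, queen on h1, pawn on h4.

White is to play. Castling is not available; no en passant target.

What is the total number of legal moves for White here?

White to move; king on h3.
In check: yes, from the black queen on h1.
Legal moves: Kg4, Qxh1+.
Count: 2.

2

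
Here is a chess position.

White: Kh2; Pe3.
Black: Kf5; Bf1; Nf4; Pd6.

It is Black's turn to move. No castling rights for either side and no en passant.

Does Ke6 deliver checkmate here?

After Ke6: white king on h2; in check: no.
White is not in check, so this cannot be checkmate.

no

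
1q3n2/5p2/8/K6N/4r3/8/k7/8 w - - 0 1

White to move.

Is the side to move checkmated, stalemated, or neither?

White to move; white king on a5.
In check: no.
Legal moves for White: Ng7, Nf6, Nf4, Ng3, Ka6.
White has 5 legal moves and is not in check → neither.

neither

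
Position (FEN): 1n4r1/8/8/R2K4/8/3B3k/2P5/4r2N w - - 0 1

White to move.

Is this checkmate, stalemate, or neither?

neither

White to move; white king on d5.
In check: no.
Legal moves for White include: Kd6, Kc5, Kd4, Kc4, Ra8, Ra7, Ra6, Rc5, Rb5, Ra4, Ra3, Ra2, Ra1, Bh7, Bg6, Ba6, Bf5+, Bb5, ... (list truncated; more exist).
White has legal moves and is not in check → neither.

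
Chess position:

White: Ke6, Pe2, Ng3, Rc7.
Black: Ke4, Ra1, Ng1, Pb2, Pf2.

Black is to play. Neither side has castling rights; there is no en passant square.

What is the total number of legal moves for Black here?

Black to move; king on e4.
In check: yes, from the white knight on g3.
Legal moves: Kf4, Kd4, Ke3.
Count: 3.

3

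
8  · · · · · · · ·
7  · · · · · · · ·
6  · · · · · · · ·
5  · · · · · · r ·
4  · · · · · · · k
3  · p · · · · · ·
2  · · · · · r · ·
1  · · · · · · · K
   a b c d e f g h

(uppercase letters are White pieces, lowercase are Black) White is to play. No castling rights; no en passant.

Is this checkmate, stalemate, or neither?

White to move; white king on h1.
In check: no.
King squares — g1: attacked by Rg5; g2: attacked by Rf2; h2: attacked by Rf2.
Legal moves for White: none.
Not in check and no legal moves → stalemate.

stalemate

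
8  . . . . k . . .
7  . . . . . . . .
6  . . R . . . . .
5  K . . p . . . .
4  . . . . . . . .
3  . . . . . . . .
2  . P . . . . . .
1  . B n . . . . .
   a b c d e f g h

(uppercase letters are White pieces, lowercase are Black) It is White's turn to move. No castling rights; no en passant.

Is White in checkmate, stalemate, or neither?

neither

White to move; white king on a5.
In check: no.
Legal moves for White include: Rc8+, Rc7, Rh6, Rg6, Rf6, Re6+, Rd6, Rb6, Ra6, Rc5, Rc4, Rc3, Rc2, Rxc1, Kb6, Ka6, Kb5, Kb4, ... (list truncated; more exist).
White has legal moves and is not in check → neither.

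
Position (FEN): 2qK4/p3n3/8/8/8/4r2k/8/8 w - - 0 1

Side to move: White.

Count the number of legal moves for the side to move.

White to move; king on d8.
In check: yes, from the black queen on c8.
Legal moves: none.
Count: 0.

0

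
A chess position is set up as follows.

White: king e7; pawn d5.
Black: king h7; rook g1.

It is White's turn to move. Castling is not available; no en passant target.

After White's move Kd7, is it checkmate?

After Kd7: black king on h7; in check: no.
Black is not in check, so this cannot be checkmate.

no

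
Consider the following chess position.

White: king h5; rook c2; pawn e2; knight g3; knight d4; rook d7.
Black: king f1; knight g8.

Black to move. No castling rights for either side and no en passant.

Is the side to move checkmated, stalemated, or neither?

Black to move; black king on f1.
In check: yes, from the white knight on g3.
King squares — e1: available; g1: available; e2: attacked by Rc2; f2: available; g2: available.
Legal moves for Black: Kg2, Kf2, Kg1, Ke1.
Black is in check but has 4 legal moves → neither.

neither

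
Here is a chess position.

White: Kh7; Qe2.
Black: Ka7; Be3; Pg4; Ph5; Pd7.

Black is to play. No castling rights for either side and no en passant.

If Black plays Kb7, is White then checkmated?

After Kb7: white king on h7; in check: no.
White is not in check, so this cannot be checkmate.

no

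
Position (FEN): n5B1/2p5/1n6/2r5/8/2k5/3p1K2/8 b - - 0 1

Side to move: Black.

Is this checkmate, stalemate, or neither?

Black to move; black king on c3.
In check: no.
Legal moves for Black include: Nc8, Nd7, Nd5, Nc4, Na4, Rc6, Rh5, Rg5, Rf5+, Re5, Rd5, Rb5, Ra5, Rc4, Kd4, Kb4, Kd3, Kc2, ... (list truncated; more exist).
Black has legal moves and is not in check → neither.

neither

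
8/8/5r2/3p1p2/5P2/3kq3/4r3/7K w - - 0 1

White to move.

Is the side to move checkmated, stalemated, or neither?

White to move; white king on h1.
In check: no.
King squares — g1: attacked by Qe3; g2: attacked by Re2; h2: attacked by Re2.
Legal moves for White: none.
Not in check and no legal moves → stalemate.

stalemate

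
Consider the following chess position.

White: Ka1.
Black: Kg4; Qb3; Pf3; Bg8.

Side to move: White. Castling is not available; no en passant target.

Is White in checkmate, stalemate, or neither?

stalemate

White to move; white king on a1.
In check: no.
King squares — b1: attacked by Qb3; a2: attacked by Qb3; b2: attacked by Qb3.
Legal moves for White: none.
Not in check and no legal moves → stalemate.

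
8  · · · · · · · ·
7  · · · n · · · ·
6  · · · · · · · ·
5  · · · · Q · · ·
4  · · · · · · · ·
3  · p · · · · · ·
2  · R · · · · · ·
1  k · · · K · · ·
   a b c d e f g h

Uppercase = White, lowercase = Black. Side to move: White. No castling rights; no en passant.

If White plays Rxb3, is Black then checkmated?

After Rxb3: black king on a1; in check: yes, from the white queen on e5.
Black has 2 legal replies: Ka2, Nxe5.
In check but a legal move exists → not checkmate.

no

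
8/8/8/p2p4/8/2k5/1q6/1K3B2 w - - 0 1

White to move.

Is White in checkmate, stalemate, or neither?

checkmate

White to move; white king on b1.
In check: yes, from the black queen on b2.
King squares — a1: attacked by Qb2; c1: attacked by Qb2; a2: attacked by Qb2; b2: attacked by Kc3; c2: attacked by Qb2.
Legal moves for White: none.
In check with no legal moves → checkmate.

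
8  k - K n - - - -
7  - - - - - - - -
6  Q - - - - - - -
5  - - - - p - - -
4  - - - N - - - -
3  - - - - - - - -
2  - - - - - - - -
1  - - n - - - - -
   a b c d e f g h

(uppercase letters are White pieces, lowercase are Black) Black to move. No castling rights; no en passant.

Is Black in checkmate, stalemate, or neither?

checkmate

Black to move; black king on a8.
In check: yes, from the white queen on a6.
King squares — a7: attacked by Qa6; b7: attacked by Qa6; b8: attacked by Kc8.
Legal moves for Black: none.
In check with no legal moves → checkmate.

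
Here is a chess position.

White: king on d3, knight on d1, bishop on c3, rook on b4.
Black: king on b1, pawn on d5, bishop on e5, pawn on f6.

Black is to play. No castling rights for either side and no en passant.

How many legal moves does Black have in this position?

2

Black to move; king on b1.
In check: yes, from the white rook on b4.
Legal moves: Ka2, Kc1.
Count: 2.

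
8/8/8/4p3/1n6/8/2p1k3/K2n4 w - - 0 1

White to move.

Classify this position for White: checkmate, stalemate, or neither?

White to move; white king on a1.
In check: no.
King squares — b1: attacked by Pc2; a2: attacked by Nb4; b2: attacked by Nd1.
Legal moves for White: none.
Not in check and no legal moves → stalemate.

stalemate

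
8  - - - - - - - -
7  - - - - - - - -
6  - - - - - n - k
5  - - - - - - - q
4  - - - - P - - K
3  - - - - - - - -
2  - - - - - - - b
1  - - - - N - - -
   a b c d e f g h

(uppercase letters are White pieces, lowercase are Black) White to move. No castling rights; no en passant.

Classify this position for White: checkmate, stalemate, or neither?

checkmate

White to move; white king on h4.
In check: yes, from the black queen on h5.
King squares — g3: attacked by Bh2; h3: attacked by Qh5; g4: attacked by Qh5; g5: attacked by Qh5; h5: attacked by Nf6.
Legal moves for White: none.
In check with no legal moves → checkmate.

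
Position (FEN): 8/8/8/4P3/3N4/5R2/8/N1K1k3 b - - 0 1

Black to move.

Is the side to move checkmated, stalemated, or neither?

stalemate

Black to move; black king on e1.
In check: no.
King squares — d1: attacked by Kc1; f1: attacked by Rf3; d2: attacked by Kc1; e2: attacked by Nd4; f2: attacked by Rf3.
Legal moves for Black: none.
Not in check and no legal moves → stalemate.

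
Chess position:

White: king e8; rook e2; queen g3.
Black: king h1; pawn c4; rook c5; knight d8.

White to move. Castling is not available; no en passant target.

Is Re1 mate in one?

yes

After Re1: black king on h1; in check: yes, from the white rook on e1.
King squares — g1: attacked by Re1; g2: attacked by Qg3; h2: attacked by Qg3.
Black has no legal moves → checkmate.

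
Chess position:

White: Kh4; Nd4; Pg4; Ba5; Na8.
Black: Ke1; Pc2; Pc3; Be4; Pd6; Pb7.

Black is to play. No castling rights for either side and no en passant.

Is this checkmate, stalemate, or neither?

neither

Black to move; black king on e1.
In check: no.
Legal moves for Black include: Bh7, Bg6, Bc6, Bf5, Bd5, Bf3, Bd3, Bg2, Bh1, Kf2, Kd2, Kf1, Kd1, b6, d5, c1=Q, c1=R, c1=B, ... (list truncated; more exist).
Black has legal moves and is not in check → neither.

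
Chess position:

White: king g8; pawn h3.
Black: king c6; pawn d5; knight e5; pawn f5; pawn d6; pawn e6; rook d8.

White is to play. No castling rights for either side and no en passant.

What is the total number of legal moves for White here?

White to move; king on g8.
In check: yes, from the black rook on d8.
Legal moves: Kh7, Kg7.
Count: 2.

2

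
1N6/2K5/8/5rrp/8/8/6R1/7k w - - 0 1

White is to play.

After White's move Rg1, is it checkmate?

After Rg1: black king on h1; in check: yes, from the white rook on g1.
Black has 3 legal replies: Kh2, Kxg1, Rxg1.
In check but a legal move exists → not checkmate.

no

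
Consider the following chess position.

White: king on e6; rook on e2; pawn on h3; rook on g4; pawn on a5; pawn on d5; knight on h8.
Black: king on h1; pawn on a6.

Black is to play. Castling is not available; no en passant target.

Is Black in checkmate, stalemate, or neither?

stalemate

Black to move; black king on h1.
In check: no.
King squares — g1: attacked by Rg4; g2: attacked by Re2; h2: attacked by Re2.
Legal moves for Black: none.
Not in check and no legal moves → stalemate.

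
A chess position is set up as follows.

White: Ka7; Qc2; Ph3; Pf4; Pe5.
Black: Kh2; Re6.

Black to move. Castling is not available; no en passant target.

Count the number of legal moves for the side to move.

4

Black to move; king on h2.
In check: yes, from the white queen on c2.
Legal moves: Kxh3, Kg3, Kh1, Kg1.
Count: 4.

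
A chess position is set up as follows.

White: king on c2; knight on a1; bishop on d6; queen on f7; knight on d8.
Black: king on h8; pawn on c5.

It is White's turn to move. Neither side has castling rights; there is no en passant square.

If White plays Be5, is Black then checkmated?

yes

After Be5: black king on h8; in check: yes, from the white bishop on e5.
King squares — g7: attacked by Be5; h7: attacked by Qf7; g8: attacked by Qf7.
Black has no legal moves → checkmate.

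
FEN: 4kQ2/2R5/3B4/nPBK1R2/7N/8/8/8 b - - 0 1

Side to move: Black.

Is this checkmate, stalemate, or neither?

Black to move; black king on e8.
In check: yes, from the white queen on f8.
King squares — d7: attacked by Rc7; e7: attacked by Bd6; f7: attacked by Rf5; d8: attacked by Qf8; f8: attacked by Rf5.
Legal moves for Black: none.
In check with no legal moves → checkmate.

checkmate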